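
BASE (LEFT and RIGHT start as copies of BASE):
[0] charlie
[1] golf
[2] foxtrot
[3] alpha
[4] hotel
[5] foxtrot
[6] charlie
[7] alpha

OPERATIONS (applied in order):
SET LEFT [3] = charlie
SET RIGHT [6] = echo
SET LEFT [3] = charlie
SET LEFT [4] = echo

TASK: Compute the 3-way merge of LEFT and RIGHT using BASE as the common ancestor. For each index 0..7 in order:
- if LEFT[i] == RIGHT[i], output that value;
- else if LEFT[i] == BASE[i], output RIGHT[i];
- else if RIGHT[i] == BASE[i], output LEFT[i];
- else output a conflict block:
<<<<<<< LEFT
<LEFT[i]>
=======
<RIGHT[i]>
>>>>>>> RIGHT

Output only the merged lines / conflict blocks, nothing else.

Answer: charlie
golf
foxtrot
charlie
echo
foxtrot
echo
alpha

Derivation:
Final LEFT:  [charlie, golf, foxtrot, charlie, echo, foxtrot, charlie, alpha]
Final RIGHT: [charlie, golf, foxtrot, alpha, hotel, foxtrot, echo, alpha]
i=0: L=charlie R=charlie -> agree -> charlie
i=1: L=golf R=golf -> agree -> golf
i=2: L=foxtrot R=foxtrot -> agree -> foxtrot
i=3: L=charlie, R=alpha=BASE -> take LEFT -> charlie
i=4: L=echo, R=hotel=BASE -> take LEFT -> echo
i=5: L=foxtrot R=foxtrot -> agree -> foxtrot
i=6: L=charlie=BASE, R=echo -> take RIGHT -> echo
i=7: L=alpha R=alpha -> agree -> alpha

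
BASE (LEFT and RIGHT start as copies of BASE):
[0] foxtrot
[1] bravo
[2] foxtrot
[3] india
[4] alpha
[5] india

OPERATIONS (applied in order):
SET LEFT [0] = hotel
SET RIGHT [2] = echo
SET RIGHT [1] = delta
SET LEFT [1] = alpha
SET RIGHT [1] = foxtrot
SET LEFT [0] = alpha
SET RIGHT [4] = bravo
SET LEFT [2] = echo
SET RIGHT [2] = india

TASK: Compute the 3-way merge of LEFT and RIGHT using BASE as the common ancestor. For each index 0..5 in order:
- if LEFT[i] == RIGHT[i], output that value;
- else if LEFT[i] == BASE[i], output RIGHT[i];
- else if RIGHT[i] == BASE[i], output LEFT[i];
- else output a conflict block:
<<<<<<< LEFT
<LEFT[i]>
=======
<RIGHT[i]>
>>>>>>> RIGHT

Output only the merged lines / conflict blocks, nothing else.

Final LEFT:  [alpha, alpha, echo, india, alpha, india]
Final RIGHT: [foxtrot, foxtrot, india, india, bravo, india]
i=0: L=alpha, R=foxtrot=BASE -> take LEFT -> alpha
i=1: BASE=bravo L=alpha R=foxtrot all differ -> CONFLICT
i=2: BASE=foxtrot L=echo R=india all differ -> CONFLICT
i=3: L=india R=india -> agree -> india
i=4: L=alpha=BASE, R=bravo -> take RIGHT -> bravo
i=5: L=india R=india -> agree -> india

Answer: alpha
<<<<<<< LEFT
alpha
=======
foxtrot
>>>>>>> RIGHT
<<<<<<< LEFT
echo
=======
india
>>>>>>> RIGHT
india
bravo
india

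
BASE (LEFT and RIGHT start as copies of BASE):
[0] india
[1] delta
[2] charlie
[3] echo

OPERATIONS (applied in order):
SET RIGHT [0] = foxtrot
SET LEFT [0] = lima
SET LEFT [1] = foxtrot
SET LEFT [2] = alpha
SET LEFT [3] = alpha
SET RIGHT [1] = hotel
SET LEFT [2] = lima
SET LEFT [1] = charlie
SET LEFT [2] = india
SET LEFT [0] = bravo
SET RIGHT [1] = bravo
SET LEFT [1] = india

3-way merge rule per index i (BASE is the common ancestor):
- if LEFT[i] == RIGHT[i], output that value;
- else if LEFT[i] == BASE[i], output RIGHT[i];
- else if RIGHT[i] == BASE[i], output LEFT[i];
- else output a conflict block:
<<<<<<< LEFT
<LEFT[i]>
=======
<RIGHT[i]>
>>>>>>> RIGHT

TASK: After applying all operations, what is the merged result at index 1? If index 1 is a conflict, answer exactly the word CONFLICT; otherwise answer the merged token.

Answer: CONFLICT

Derivation:
Final LEFT:  [bravo, india, india, alpha]
Final RIGHT: [foxtrot, bravo, charlie, echo]
i=0: BASE=india L=bravo R=foxtrot all differ -> CONFLICT
i=1: BASE=delta L=india R=bravo all differ -> CONFLICT
i=2: L=india, R=charlie=BASE -> take LEFT -> india
i=3: L=alpha, R=echo=BASE -> take LEFT -> alpha
Index 1 -> CONFLICT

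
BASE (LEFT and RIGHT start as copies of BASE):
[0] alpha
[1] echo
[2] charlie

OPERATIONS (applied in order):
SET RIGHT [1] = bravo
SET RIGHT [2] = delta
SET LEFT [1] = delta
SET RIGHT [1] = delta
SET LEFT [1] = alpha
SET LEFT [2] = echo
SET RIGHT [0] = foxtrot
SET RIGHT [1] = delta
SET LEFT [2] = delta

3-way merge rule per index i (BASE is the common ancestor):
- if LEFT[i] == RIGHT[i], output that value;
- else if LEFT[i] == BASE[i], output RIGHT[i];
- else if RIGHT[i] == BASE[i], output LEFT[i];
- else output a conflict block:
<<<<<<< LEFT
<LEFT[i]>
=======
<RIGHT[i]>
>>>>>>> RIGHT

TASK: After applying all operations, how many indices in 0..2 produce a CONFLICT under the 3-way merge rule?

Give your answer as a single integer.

Final LEFT:  [alpha, alpha, delta]
Final RIGHT: [foxtrot, delta, delta]
i=0: L=alpha=BASE, R=foxtrot -> take RIGHT -> foxtrot
i=1: BASE=echo L=alpha R=delta all differ -> CONFLICT
i=2: L=delta R=delta -> agree -> delta
Conflict count: 1

Answer: 1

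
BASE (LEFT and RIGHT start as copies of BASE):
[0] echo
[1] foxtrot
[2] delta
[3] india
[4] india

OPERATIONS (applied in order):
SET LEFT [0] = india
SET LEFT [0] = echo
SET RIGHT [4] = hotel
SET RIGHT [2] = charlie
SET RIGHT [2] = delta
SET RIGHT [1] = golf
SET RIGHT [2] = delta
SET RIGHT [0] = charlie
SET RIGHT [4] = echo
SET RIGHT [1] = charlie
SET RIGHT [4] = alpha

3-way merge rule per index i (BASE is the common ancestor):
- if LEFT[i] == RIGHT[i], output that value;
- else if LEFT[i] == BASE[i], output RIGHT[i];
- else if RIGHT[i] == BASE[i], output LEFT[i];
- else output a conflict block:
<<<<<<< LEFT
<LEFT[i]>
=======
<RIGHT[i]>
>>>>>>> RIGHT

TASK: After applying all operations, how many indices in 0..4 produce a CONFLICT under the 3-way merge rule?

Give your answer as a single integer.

Answer: 0

Derivation:
Final LEFT:  [echo, foxtrot, delta, india, india]
Final RIGHT: [charlie, charlie, delta, india, alpha]
i=0: L=echo=BASE, R=charlie -> take RIGHT -> charlie
i=1: L=foxtrot=BASE, R=charlie -> take RIGHT -> charlie
i=2: L=delta R=delta -> agree -> delta
i=3: L=india R=india -> agree -> india
i=4: L=india=BASE, R=alpha -> take RIGHT -> alpha
Conflict count: 0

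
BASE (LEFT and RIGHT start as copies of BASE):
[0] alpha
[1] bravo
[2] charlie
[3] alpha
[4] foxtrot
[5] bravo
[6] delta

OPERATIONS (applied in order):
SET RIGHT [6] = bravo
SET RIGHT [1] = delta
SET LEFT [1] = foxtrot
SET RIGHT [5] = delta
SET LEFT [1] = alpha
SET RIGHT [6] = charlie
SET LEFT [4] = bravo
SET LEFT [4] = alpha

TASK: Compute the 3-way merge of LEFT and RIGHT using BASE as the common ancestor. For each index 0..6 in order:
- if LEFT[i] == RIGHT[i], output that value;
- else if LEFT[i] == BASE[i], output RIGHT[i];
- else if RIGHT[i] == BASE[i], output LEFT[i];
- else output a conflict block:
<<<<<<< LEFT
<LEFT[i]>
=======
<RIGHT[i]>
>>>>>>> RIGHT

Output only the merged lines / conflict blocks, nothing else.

Answer: alpha
<<<<<<< LEFT
alpha
=======
delta
>>>>>>> RIGHT
charlie
alpha
alpha
delta
charlie

Derivation:
Final LEFT:  [alpha, alpha, charlie, alpha, alpha, bravo, delta]
Final RIGHT: [alpha, delta, charlie, alpha, foxtrot, delta, charlie]
i=0: L=alpha R=alpha -> agree -> alpha
i=1: BASE=bravo L=alpha R=delta all differ -> CONFLICT
i=2: L=charlie R=charlie -> agree -> charlie
i=3: L=alpha R=alpha -> agree -> alpha
i=4: L=alpha, R=foxtrot=BASE -> take LEFT -> alpha
i=5: L=bravo=BASE, R=delta -> take RIGHT -> delta
i=6: L=delta=BASE, R=charlie -> take RIGHT -> charlie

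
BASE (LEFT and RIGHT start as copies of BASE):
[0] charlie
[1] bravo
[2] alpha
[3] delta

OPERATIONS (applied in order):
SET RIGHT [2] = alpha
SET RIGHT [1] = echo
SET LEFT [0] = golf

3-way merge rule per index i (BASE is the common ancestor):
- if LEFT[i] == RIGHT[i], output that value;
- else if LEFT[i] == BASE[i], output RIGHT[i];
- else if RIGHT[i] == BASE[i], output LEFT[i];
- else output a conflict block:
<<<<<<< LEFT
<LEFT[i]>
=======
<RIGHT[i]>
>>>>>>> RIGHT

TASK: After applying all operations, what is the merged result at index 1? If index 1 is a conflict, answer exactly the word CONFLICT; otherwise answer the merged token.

Final LEFT:  [golf, bravo, alpha, delta]
Final RIGHT: [charlie, echo, alpha, delta]
i=0: L=golf, R=charlie=BASE -> take LEFT -> golf
i=1: L=bravo=BASE, R=echo -> take RIGHT -> echo
i=2: L=alpha R=alpha -> agree -> alpha
i=3: L=delta R=delta -> agree -> delta
Index 1 -> echo

Answer: echo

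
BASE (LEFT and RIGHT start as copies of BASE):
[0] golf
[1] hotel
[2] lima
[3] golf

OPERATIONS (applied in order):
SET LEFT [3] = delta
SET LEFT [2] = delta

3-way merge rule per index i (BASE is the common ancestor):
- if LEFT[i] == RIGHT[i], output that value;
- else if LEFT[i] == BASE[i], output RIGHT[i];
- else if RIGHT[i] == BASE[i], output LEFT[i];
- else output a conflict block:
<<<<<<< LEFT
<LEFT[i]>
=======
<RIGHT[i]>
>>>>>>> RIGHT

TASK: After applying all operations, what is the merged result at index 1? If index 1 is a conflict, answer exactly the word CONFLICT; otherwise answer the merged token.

Answer: hotel

Derivation:
Final LEFT:  [golf, hotel, delta, delta]
Final RIGHT: [golf, hotel, lima, golf]
i=0: L=golf R=golf -> agree -> golf
i=1: L=hotel R=hotel -> agree -> hotel
i=2: L=delta, R=lima=BASE -> take LEFT -> delta
i=3: L=delta, R=golf=BASE -> take LEFT -> delta
Index 1 -> hotel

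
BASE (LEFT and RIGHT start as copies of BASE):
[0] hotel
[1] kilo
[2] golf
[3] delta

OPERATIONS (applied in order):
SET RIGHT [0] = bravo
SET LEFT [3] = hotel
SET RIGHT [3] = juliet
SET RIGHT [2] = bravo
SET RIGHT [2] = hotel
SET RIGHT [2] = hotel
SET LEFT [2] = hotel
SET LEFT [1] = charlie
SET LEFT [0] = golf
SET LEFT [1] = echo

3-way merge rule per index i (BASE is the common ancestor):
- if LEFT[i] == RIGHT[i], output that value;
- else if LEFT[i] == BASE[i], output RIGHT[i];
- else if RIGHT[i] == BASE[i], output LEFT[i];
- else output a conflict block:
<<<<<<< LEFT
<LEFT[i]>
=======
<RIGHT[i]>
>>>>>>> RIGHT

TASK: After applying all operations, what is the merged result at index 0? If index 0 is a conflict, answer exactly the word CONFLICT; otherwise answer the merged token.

Answer: CONFLICT

Derivation:
Final LEFT:  [golf, echo, hotel, hotel]
Final RIGHT: [bravo, kilo, hotel, juliet]
i=0: BASE=hotel L=golf R=bravo all differ -> CONFLICT
i=1: L=echo, R=kilo=BASE -> take LEFT -> echo
i=2: L=hotel R=hotel -> agree -> hotel
i=3: BASE=delta L=hotel R=juliet all differ -> CONFLICT
Index 0 -> CONFLICT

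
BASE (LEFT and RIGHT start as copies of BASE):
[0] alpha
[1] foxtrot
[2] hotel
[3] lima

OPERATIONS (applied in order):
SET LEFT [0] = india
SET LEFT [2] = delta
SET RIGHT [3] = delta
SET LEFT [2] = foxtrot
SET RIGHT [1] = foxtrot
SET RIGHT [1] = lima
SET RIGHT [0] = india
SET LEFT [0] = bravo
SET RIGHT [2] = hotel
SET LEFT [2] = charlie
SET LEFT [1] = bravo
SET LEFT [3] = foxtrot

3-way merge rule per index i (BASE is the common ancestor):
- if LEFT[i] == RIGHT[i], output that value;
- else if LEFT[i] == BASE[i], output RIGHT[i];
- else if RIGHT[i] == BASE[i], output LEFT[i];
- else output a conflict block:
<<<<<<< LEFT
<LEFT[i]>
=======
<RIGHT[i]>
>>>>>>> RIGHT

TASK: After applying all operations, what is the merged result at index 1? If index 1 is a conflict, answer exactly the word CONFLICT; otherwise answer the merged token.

Answer: CONFLICT

Derivation:
Final LEFT:  [bravo, bravo, charlie, foxtrot]
Final RIGHT: [india, lima, hotel, delta]
i=0: BASE=alpha L=bravo R=india all differ -> CONFLICT
i=1: BASE=foxtrot L=bravo R=lima all differ -> CONFLICT
i=2: L=charlie, R=hotel=BASE -> take LEFT -> charlie
i=3: BASE=lima L=foxtrot R=delta all differ -> CONFLICT
Index 1 -> CONFLICT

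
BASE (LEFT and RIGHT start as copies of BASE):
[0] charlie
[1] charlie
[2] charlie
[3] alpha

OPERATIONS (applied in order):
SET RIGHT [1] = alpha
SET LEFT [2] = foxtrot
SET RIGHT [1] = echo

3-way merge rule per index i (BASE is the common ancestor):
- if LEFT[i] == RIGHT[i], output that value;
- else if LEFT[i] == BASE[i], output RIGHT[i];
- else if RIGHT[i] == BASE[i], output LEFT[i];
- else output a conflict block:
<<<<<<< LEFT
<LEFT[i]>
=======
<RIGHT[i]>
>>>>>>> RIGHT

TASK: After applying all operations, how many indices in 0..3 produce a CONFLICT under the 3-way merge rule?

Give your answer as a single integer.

Answer: 0

Derivation:
Final LEFT:  [charlie, charlie, foxtrot, alpha]
Final RIGHT: [charlie, echo, charlie, alpha]
i=0: L=charlie R=charlie -> agree -> charlie
i=1: L=charlie=BASE, R=echo -> take RIGHT -> echo
i=2: L=foxtrot, R=charlie=BASE -> take LEFT -> foxtrot
i=3: L=alpha R=alpha -> agree -> alpha
Conflict count: 0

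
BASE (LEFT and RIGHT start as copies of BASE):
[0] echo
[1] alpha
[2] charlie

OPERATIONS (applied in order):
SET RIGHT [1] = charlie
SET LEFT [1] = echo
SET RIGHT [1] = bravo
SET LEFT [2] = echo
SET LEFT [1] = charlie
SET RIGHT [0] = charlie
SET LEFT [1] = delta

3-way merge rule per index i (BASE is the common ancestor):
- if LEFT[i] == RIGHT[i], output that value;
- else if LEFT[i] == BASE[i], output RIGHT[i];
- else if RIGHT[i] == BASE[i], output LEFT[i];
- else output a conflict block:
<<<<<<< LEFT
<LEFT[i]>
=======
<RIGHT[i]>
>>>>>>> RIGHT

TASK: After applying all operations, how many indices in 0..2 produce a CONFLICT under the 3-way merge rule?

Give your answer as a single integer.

Final LEFT:  [echo, delta, echo]
Final RIGHT: [charlie, bravo, charlie]
i=0: L=echo=BASE, R=charlie -> take RIGHT -> charlie
i=1: BASE=alpha L=delta R=bravo all differ -> CONFLICT
i=2: L=echo, R=charlie=BASE -> take LEFT -> echo
Conflict count: 1

Answer: 1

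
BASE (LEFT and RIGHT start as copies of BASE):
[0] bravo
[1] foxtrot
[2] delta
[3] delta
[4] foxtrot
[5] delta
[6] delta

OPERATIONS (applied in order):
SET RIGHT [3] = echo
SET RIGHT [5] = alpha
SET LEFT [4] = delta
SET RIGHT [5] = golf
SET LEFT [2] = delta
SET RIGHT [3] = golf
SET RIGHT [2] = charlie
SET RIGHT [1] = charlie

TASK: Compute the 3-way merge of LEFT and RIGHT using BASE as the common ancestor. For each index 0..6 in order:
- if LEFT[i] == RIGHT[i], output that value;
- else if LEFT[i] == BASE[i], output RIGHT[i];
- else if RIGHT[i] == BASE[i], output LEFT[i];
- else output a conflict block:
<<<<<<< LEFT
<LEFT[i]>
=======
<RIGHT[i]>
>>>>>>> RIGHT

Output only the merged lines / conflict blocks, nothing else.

Final LEFT:  [bravo, foxtrot, delta, delta, delta, delta, delta]
Final RIGHT: [bravo, charlie, charlie, golf, foxtrot, golf, delta]
i=0: L=bravo R=bravo -> agree -> bravo
i=1: L=foxtrot=BASE, R=charlie -> take RIGHT -> charlie
i=2: L=delta=BASE, R=charlie -> take RIGHT -> charlie
i=3: L=delta=BASE, R=golf -> take RIGHT -> golf
i=4: L=delta, R=foxtrot=BASE -> take LEFT -> delta
i=5: L=delta=BASE, R=golf -> take RIGHT -> golf
i=6: L=delta R=delta -> agree -> delta

Answer: bravo
charlie
charlie
golf
delta
golf
delta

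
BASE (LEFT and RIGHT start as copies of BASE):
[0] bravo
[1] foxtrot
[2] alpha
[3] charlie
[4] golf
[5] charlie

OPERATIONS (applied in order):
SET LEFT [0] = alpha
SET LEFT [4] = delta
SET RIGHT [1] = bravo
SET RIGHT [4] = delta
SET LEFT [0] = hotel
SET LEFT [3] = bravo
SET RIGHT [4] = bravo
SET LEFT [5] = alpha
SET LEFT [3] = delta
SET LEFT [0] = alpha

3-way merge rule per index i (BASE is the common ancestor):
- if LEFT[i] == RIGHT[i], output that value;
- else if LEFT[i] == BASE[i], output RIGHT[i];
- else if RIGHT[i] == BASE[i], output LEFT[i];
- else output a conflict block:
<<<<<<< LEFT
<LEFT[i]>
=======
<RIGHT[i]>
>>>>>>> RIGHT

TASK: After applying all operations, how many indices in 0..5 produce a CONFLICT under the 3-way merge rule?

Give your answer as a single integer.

Final LEFT:  [alpha, foxtrot, alpha, delta, delta, alpha]
Final RIGHT: [bravo, bravo, alpha, charlie, bravo, charlie]
i=0: L=alpha, R=bravo=BASE -> take LEFT -> alpha
i=1: L=foxtrot=BASE, R=bravo -> take RIGHT -> bravo
i=2: L=alpha R=alpha -> agree -> alpha
i=3: L=delta, R=charlie=BASE -> take LEFT -> delta
i=4: BASE=golf L=delta R=bravo all differ -> CONFLICT
i=5: L=alpha, R=charlie=BASE -> take LEFT -> alpha
Conflict count: 1

Answer: 1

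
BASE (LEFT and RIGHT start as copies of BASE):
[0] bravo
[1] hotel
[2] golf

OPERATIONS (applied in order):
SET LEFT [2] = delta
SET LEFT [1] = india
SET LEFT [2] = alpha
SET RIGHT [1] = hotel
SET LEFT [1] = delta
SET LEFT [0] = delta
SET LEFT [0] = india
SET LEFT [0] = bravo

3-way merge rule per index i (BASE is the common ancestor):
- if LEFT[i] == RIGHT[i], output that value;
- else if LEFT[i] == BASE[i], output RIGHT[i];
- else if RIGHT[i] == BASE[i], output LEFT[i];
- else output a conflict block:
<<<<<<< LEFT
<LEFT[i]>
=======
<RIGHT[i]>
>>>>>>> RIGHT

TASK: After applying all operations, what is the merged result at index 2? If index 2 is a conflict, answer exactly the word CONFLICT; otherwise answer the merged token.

Answer: alpha

Derivation:
Final LEFT:  [bravo, delta, alpha]
Final RIGHT: [bravo, hotel, golf]
i=0: L=bravo R=bravo -> agree -> bravo
i=1: L=delta, R=hotel=BASE -> take LEFT -> delta
i=2: L=alpha, R=golf=BASE -> take LEFT -> alpha
Index 2 -> alpha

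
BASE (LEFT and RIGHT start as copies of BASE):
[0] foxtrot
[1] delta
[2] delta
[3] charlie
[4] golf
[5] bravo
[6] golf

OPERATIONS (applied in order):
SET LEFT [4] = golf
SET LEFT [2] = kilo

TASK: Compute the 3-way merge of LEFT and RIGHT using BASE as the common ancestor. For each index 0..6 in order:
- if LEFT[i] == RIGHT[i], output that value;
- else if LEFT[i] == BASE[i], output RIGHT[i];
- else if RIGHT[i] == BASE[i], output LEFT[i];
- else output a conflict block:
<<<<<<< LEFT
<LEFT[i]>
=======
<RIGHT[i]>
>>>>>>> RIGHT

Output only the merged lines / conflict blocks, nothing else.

Answer: foxtrot
delta
kilo
charlie
golf
bravo
golf

Derivation:
Final LEFT:  [foxtrot, delta, kilo, charlie, golf, bravo, golf]
Final RIGHT: [foxtrot, delta, delta, charlie, golf, bravo, golf]
i=0: L=foxtrot R=foxtrot -> agree -> foxtrot
i=1: L=delta R=delta -> agree -> delta
i=2: L=kilo, R=delta=BASE -> take LEFT -> kilo
i=3: L=charlie R=charlie -> agree -> charlie
i=4: L=golf R=golf -> agree -> golf
i=5: L=bravo R=bravo -> agree -> bravo
i=6: L=golf R=golf -> agree -> golf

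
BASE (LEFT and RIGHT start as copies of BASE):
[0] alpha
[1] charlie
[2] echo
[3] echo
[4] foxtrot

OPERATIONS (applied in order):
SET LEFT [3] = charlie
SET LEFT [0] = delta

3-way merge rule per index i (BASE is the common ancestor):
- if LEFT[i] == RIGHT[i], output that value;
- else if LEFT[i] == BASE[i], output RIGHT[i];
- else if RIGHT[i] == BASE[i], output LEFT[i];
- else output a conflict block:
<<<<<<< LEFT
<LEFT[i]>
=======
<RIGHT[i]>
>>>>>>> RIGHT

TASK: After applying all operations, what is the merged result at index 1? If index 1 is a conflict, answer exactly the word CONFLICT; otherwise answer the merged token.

Final LEFT:  [delta, charlie, echo, charlie, foxtrot]
Final RIGHT: [alpha, charlie, echo, echo, foxtrot]
i=0: L=delta, R=alpha=BASE -> take LEFT -> delta
i=1: L=charlie R=charlie -> agree -> charlie
i=2: L=echo R=echo -> agree -> echo
i=3: L=charlie, R=echo=BASE -> take LEFT -> charlie
i=4: L=foxtrot R=foxtrot -> agree -> foxtrot
Index 1 -> charlie

Answer: charlie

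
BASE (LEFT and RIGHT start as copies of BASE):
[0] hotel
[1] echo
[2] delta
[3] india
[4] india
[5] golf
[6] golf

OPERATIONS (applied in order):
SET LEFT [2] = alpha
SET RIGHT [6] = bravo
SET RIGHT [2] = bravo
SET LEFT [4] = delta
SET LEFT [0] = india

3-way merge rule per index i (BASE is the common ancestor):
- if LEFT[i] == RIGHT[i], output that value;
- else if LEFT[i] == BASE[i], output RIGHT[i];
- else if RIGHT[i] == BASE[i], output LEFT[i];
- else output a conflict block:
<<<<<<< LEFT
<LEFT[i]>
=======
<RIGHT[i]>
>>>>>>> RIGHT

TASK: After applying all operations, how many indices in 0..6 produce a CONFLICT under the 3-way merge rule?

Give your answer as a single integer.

Answer: 1

Derivation:
Final LEFT:  [india, echo, alpha, india, delta, golf, golf]
Final RIGHT: [hotel, echo, bravo, india, india, golf, bravo]
i=0: L=india, R=hotel=BASE -> take LEFT -> india
i=1: L=echo R=echo -> agree -> echo
i=2: BASE=delta L=alpha R=bravo all differ -> CONFLICT
i=3: L=india R=india -> agree -> india
i=4: L=delta, R=india=BASE -> take LEFT -> delta
i=5: L=golf R=golf -> agree -> golf
i=6: L=golf=BASE, R=bravo -> take RIGHT -> bravo
Conflict count: 1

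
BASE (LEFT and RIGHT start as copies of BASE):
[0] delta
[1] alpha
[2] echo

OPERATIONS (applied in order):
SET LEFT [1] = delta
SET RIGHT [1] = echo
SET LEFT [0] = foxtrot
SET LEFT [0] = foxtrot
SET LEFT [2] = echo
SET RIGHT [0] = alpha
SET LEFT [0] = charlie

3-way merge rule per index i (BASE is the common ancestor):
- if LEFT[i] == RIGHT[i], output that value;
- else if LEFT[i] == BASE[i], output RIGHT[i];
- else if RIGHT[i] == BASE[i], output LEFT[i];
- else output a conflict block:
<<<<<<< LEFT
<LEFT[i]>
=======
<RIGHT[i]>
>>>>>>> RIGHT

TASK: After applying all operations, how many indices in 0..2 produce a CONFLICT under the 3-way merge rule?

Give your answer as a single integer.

Answer: 2

Derivation:
Final LEFT:  [charlie, delta, echo]
Final RIGHT: [alpha, echo, echo]
i=0: BASE=delta L=charlie R=alpha all differ -> CONFLICT
i=1: BASE=alpha L=delta R=echo all differ -> CONFLICT
i=2: L=echo R=echo -> agree -> echo
Conflict count: 2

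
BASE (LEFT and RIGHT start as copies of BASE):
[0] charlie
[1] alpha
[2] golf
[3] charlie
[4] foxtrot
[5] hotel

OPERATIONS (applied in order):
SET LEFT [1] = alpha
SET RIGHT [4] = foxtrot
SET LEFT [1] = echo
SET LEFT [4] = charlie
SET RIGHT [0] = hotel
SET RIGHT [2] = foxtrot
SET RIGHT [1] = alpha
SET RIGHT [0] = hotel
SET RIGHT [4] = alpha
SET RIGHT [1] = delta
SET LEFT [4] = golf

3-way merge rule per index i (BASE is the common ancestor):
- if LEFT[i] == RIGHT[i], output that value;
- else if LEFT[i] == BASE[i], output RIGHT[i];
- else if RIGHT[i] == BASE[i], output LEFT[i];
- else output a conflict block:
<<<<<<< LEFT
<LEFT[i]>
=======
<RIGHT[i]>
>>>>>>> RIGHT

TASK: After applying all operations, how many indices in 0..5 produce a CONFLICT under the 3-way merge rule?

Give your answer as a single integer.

Final LEFT:  [charlie, echo, golf, charlie, golf, hotel]
Final RIGHT: [hotel, delta, foxtrot, charlie, alpha, hotel]
i=0: L=charlie=BASE, R=hotel -> take RIGHT -> hotel
i=1: BASE=alpha L=echo R=delta all differ -> CONFLICT
i=2: L=golf=BASE, R=foxtrot -> take RIGHT -> foxtrot
i=3: L=charlie R=charlie -> agree -> charlie
i=4: BASE=foxtrot L=golf R=alpha all differ -> CONFLICT
i=5: L=hotel R=hotel -> agree -> hotel
Conflict count: 2

Answer: 2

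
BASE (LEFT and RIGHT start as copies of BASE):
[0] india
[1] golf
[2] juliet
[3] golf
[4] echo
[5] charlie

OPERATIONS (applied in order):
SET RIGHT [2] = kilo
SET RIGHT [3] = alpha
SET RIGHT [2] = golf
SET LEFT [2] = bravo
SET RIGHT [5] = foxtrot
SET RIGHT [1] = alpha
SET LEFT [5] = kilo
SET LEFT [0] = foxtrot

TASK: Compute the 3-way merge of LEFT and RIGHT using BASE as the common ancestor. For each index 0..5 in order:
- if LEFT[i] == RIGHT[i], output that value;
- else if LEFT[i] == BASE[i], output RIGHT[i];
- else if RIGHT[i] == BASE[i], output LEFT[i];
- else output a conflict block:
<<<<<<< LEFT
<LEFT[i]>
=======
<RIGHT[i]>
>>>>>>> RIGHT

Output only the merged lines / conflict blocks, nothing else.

Answer: foxtrot
alpha
<<<<<<< LEFT
bravo
=======
golf
>>>>>>> RIGHT
alpha
echo
<<<<<<< LEFT
kilo
=======
foxtrot
>>>>>>> RIGHT

Derivation:
Final LEFT:  [foxtrot, golf, bravo, golf, echo, kilo]
Final RIGHT: [india, alpha, golf, alpha, echo, foxtrot]
i=0: L=foxtrot, R=india=BASE -> take LEFT -> foxtrot
i=1: L=golf=BASE, R=alpha -> take RIGHT -> alpha
i=2: BASE=juliet L=bravo R=golf all differ -> CONFLICT
i=3: L=golf=BASE, R=alpha -> take RIGHT -> alpha
i=4: L=echo R=echo -> agree -> echo
i=5: BASE=charlie L=kilo R=foxtrot all differ -> CONFLICT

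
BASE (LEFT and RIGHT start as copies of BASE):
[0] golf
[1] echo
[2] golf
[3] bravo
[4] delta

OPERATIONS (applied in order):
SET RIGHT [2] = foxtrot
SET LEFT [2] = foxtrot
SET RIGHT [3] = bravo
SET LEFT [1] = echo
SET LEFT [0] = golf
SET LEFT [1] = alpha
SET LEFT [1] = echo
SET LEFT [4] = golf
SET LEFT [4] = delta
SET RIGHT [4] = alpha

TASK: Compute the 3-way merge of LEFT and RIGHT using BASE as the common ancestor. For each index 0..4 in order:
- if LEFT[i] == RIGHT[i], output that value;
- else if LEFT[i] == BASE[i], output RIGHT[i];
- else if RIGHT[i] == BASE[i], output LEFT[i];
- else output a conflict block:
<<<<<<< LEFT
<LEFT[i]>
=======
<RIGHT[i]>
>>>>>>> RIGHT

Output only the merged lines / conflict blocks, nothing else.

Final LEFT:  [golf, echo, foxtrot, bravo, delta]
Final RIGHT: [golf, echo, foxtrot, bravo, alpha]
i=0: L=golf R=golf -> agree -> golf
i=1: L=echo R=echo -> agree -> echo
i=2: L=foxtrot R=foxtrot -> agree -> foxtrot
i=3: L=bravo R=bravo -> agree -> bravo
i=4: L=delta=BASE, R=alpha -> take RIGHT -> alpha

Answer: golf
echo
foxtrot
bravo
alpha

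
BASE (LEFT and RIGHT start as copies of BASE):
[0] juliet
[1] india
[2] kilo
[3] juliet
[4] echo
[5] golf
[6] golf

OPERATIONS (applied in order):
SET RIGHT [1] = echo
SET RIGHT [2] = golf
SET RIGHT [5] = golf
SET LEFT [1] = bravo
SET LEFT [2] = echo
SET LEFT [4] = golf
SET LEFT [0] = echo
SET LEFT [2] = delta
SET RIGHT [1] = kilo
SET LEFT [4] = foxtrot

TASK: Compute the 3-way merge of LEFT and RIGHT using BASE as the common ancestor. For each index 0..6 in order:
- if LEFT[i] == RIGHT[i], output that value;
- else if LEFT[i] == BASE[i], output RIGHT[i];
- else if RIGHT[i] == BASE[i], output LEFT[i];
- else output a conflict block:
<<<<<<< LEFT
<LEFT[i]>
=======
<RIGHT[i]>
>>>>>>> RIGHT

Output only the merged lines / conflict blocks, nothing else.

Answer: echo
<<<<<<< LEFT
bravo
=======
kilo
>>>>>>> RIGHT
<<<<<<< LEFT
delta
=======
golf
>>>>>>> RIGHT
juliet
foxtrot
golf
golf

Derivation:
Final LEFT:  [echo, bravo, delta, juliet, foxtrot, golf, golf]
Final RIGHT: [juliet, kilo, golf, juliet, echo, golf, golf]
i=0: L=echo, R=juliet=BASE -> take LEFT -> echo
i=1: BASE=india L=bravo R=kilo all differ -> CONFLICT
i=2: BASE=kilo L=delta R=golf all differ -> CONFLICT
i=3: L=juliet R=juliet -> agree -> juliet
i=4: L=foxtrot, R=echo=BASE -> take LEFT -> foxtrot
i=5: L=golf R=golf -> agree -> golf
i=6: L=golf R=golf -> agree -> golf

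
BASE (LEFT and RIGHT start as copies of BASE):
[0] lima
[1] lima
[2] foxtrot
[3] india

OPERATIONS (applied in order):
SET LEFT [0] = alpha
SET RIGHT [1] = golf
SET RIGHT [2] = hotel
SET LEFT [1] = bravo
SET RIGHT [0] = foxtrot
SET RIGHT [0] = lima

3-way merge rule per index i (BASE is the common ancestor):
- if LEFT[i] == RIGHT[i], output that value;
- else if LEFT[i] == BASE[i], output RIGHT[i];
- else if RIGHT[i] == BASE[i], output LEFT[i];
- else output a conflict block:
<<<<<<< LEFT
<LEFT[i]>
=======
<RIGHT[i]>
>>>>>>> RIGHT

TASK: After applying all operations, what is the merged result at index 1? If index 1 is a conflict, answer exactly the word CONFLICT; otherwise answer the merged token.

Answer: CONFLICT

Derivation:
Final LEFT:  [alpha, bravo, foxtrot, india]
Final RIGHT: [lima, golf, hotel, india]
i=0: L=alpha, R=lima=BASE -> take LEFT -> alpha
i=1: BASE=lima L=bravo R=golf all differ -> CONFLICT
i=2: L=foxtrot=BASE, R=hotel -> take RIGHT -> hotel
i=3: L=india R=india -> agree -> india
Index 1 -> CONFLICT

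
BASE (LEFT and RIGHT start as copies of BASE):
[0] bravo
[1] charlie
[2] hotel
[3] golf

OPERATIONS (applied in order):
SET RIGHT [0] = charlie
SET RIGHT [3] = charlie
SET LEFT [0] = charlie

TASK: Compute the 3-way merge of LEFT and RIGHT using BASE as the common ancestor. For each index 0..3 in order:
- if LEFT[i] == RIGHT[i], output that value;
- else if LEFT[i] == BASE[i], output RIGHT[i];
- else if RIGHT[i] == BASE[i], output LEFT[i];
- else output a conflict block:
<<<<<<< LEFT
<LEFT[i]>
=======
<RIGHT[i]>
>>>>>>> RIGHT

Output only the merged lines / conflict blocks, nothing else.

Answer: charlie
charlie
hotel
charlie

Derivation:
Final LEFT:  [charlie, charlie, hotel, golf]
Final RIGHT: [charlie, charlie, hotel, charlie]
i=0: L=charlie R=charlie -> agree -> charlie
i=1: L=charlie R=charlie -> agree -> charlie
i=2: L=hotel R=hotel -> agree -> hotel
i=3: L=golf=BASE, R=charlie -> take RIGHT -> charlie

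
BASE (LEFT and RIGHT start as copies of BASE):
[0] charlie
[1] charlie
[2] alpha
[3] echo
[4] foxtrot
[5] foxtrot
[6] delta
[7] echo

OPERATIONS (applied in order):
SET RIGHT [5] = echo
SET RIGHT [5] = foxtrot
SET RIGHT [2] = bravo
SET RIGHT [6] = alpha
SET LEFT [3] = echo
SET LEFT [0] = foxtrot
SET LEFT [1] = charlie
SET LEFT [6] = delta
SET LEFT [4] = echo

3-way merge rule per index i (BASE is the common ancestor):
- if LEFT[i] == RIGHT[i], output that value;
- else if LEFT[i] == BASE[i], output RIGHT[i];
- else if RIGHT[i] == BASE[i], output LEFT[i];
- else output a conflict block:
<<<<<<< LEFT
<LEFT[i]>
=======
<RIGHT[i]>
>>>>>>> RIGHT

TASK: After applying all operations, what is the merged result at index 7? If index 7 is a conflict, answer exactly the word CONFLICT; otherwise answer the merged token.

Answer: echo

Derivation:
Final LEFT:  [foxtrot, charlie, alpha, echo, echo, foxtrot, delta, echo]
Final RIGHT: [charlie, charlie, bravo, echo, foxtrot, foxtrot, alpha, echo]
i=0: L=foxtrot, R=charlie=BASE -> take LEFT -> foxtrot
i=1: L=charlie R=charlie -> agree -> charlie
i=2: L=alpha=BASE, R=bravo -> take RIGHT -> bravo
i=3: L=echo R=echo -> agree -> echo
i=4: L=echo, R=foxtrot=BASE -> take LEFT -> echo
i=5: L=foxtrot R=foxtrot -> agree -> foxtrot
i=6: L=delta=BASE, R=alpha -> take RIGHT -> alpha
i=7: L=echo R=echo -> agree -> echo
Index 7 -> echo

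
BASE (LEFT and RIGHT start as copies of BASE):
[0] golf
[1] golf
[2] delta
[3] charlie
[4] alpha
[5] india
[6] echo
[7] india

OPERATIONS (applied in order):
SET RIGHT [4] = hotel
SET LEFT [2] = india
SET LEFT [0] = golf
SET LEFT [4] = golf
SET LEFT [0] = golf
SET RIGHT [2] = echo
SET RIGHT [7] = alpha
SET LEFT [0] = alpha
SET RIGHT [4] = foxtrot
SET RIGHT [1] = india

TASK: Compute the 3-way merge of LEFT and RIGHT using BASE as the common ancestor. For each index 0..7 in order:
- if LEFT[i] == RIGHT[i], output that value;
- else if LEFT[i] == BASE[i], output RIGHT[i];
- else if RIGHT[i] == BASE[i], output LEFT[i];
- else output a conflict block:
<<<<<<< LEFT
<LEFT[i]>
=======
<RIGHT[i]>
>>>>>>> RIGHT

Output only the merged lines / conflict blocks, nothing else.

Final LEFT:  [alpha, golf, india, charlie, golf, india, echo, india]
Final RIGHT: [golf, india, echo, charlie, foxtrot, india, echo, alpha]
i=0: L=alpha, R=golf=BASE -> take LEFT -> alpha
i=1: L=golf=BASE, R=india -> take RIGHT -> india
i=2: BASE=delta L=india R=echo all differ -> CONFLICT
i=3: L=charlie R=charlie -> agree -> charlie
i=4: BASE=alpha L=golf R=foxtrot all differ -> CONFLICT
i=5: L=india R=india -> agree -> india
i=6: L=echo R=echo -> agree -> echo
i=7: L=india=BASE, R=alpha -> take RIGHT -> alpha

Answer: alpha
india
<<<<<<< LEFT
india
=======
echo
>>>>>>> RIGHT
charlie
<<<<<<< LEFT
golf
=======
foxtrot
>>>>>>> RIGHT
india
echo
alpha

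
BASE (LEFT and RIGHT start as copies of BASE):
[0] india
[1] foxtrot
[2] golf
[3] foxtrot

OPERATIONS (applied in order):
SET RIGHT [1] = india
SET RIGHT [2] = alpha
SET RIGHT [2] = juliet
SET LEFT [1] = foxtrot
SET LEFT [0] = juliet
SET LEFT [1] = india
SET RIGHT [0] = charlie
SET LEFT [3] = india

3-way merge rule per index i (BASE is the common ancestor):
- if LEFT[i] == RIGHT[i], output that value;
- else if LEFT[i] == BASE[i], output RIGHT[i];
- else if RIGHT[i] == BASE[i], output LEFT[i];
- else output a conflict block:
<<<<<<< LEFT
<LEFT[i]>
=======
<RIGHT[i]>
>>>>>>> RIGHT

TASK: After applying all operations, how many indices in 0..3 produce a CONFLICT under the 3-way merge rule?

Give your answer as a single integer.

Final LEFT:  [juliet, india, golf, india]
Final RIGHT: [charlie, india, juliet, foxtrot]
i=0: BASE=india L=juliet R=charlie all differ -> CONFLICT
i=1: L=india R=india -> agree -> india
i=2: L=golf=BASE, R=juliet -> take RIGHT -> juliet
i=3: L=india, R=foxtrot=BASE -> take LEFT -> india
Conflict count: 1

Answer: 1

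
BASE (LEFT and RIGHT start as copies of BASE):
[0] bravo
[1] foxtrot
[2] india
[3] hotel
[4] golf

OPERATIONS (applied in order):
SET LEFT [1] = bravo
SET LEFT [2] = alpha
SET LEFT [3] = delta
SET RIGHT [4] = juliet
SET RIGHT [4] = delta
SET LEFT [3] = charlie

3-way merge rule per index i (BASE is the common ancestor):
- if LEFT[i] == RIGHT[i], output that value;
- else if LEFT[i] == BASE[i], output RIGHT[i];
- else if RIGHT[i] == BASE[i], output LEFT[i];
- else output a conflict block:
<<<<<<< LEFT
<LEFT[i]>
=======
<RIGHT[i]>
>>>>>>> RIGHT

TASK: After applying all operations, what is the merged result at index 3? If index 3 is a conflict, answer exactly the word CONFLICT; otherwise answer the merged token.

Final LEFT:  [bravo, bravo, alpha, charlie, golf]
Final RIGHT: [bravo, foxtrot, india, hotel, delta]
i=0: L=bravo R=bravo -> agree -> bravo
i=1: L=bravo, R=foxtrot=BASE -> take LEFT -> bravo
i=2: L=alpha, R=india=BASE -> take LEFT -> alpha
i=3: L=charlie, R=hotel=BASE -> take LEFT -> charlie
i=4: L=golf=BASE, R=delta -> take RIGHT -> delta
Index 3 -> charlie

Answer: charlie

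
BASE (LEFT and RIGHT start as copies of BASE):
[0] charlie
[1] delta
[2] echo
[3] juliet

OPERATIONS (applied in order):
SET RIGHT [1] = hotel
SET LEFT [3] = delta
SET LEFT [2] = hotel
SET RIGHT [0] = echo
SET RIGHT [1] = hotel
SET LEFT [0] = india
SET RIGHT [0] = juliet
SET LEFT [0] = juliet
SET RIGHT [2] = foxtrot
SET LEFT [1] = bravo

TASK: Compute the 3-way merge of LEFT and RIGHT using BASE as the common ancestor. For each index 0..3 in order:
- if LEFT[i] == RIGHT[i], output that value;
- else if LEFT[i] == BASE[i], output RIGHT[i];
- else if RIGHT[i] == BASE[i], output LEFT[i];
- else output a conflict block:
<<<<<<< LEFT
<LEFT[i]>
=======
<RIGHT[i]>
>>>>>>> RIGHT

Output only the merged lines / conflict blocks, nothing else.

Answer: juliet
<<<<<<< LEFT
bravo
=======
hotel
>>>>>>> RIGHT
<<<<<<< LEFT
hotel
=======
foxtrot
>>>>>>> RIGHT
delta

Derivation:
Final LEFT:  [juliet, bravo, hotel, delta]
Final RIGHT: [juliet, hotel, foxtrot, juliet]
i=0: L=juliet R=juliet -> agree -> juliet
i=1: BASE=delta L=bravo R=hotel all differ -> CONFLICT
i=2: BASE=echo L=hotel R=foxtrot all differ -> CONFLICT
i=3: L=delta, R=juliet=BASE -> take LEFT -> delta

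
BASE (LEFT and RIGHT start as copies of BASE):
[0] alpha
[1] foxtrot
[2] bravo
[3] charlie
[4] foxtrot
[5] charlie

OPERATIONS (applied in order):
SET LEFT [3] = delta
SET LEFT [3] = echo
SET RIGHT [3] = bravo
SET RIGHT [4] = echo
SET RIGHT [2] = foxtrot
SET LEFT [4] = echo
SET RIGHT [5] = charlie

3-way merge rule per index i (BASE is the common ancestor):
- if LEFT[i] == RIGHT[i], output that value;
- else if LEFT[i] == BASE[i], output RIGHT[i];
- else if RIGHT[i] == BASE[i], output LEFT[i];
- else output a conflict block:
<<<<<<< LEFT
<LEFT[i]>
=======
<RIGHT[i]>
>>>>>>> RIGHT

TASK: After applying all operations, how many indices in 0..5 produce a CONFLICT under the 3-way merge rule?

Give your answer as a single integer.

Final LEFT:  [alpha, foxtrot, bravo, echo, echo, charlie]
Final RIGHT: [alpha, foxtrot, foxtrot, bravo, echo, charlie]
i=0: L=alpha R=alpha -> agree -> alpha
i=1: L=foxtrot R=foxtrot -> agree -> foxtrot
i=2: L=bravo=BASE, R=foxtrot -> take RIGHT -> foxtrot
i=3: BASE=charlie L=echo R=bravo all differ -> CONFLICT
i=4: L=echo R=echo -> agree -> echo
i=5: L=charlie R=charlie -> agree -> charlie
Conflict count: 1

Answer: 1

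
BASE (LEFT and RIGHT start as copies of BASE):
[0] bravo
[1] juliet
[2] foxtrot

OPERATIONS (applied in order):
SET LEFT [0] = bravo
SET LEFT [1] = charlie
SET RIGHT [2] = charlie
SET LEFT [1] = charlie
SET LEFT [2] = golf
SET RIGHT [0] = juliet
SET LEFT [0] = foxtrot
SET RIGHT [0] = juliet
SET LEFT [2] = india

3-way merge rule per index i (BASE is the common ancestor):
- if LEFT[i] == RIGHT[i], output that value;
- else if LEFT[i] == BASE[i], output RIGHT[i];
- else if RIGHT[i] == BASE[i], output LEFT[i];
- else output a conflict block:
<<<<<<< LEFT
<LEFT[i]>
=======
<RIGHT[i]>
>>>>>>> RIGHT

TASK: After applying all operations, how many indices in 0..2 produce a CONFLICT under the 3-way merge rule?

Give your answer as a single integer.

Final LEFT:  [foxtrot, charlie, india]
Final RIGHT: [juliet, juliet, charlie]
i=0: BASE=bravo L=foxtrot R=juliet all differ -> CONFLICT
i=1: L=charlie, R=juliet=BASE -> take LEFT -> charlie
i=2: BASE=foxtrot L=india R=charlie all differ -> CONFLICT
Conflict count: 2

Answer: 2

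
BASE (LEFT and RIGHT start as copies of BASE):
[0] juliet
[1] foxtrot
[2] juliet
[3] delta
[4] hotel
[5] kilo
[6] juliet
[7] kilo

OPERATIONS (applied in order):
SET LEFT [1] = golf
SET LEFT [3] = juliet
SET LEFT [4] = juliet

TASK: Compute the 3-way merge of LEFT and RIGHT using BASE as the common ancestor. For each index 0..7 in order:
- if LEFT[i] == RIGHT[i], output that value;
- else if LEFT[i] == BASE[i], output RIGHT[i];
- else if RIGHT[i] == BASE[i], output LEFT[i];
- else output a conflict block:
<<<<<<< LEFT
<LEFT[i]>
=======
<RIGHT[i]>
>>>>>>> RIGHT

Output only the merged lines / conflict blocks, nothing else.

Answer: juliet
golf
juliet
juliet
juliet
kilo
juliet
kilo

Derivation:
Final LEFT:  [juliet, golf, juliet, juliet, juliet, kilo, juliet, kilo]
Final RIGHT: [juliet, foxtrot, juliet, delta, hotel, kilo, juliet, kilo]
i=0: L=juliet R=juliet -> agree -> juliet
i=1: L=golf, R=foxtrot=BASE -> take LEFT -> golf
i=2: L=juliet R=juliet -> agree -> juliet
i=3: L=juliet, R=delta=BASE -> take LEFT -> juliet
i=4: L=juliet, R=hotel=BASE -> take LEFT -> juliet
i=5: L=kilo R=kilo -> agree -> kilo
i=6: L=juliet R=juliet -> agree -> juliet
i=7: L=kilo R=kilo -> agree -> kilo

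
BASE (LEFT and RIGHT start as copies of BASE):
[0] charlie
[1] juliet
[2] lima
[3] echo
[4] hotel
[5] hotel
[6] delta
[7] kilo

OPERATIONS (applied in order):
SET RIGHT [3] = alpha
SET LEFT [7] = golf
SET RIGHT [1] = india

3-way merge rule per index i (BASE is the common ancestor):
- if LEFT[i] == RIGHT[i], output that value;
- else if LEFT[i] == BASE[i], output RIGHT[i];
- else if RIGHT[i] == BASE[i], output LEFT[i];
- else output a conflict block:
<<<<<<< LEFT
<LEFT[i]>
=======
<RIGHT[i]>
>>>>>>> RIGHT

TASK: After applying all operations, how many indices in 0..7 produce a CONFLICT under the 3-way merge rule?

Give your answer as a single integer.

Answer: 0

Derivation:
Final LEFT:  [charlie, juliet, lima, echo, hotel, hotel, delta, golf]
Final RIGHT: [charlie, india, lima, alpha, hotel, hotel, delta, kilo]
i=0: L=charlie R=charlie -> agree -> charlie
i=1: L=juliet=BASE, R=india -> take RIGHT -> india
i=2: L=lima R=lima -> agree -> lima
i=3: L=echo=BASE, R=alpha -> take RIGHT -> alpha
i=4: L=hotel R=hotel -> agree -> hotel
i=5: L=hotel R=hotel -> agree -> hotel
i=6: L=delta R=delta -> agree -> delta
i=7: L=golf, R=kilo=BASE -> take LEFT -> golf
Conflict count: 0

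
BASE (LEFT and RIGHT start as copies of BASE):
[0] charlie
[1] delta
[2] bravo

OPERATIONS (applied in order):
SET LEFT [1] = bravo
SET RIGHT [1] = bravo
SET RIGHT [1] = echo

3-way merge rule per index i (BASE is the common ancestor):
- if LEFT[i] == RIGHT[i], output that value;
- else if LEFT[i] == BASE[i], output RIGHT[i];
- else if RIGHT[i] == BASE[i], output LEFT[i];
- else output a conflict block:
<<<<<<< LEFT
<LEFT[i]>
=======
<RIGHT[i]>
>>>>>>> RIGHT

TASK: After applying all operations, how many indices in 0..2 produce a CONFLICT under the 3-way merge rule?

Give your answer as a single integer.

Final LEFT:  [charlie, bravo, bravo]
Final RIGHT: [charlie, echo, bravo]
i=0: L=charlie R=charlie -> agree -> charlie
i=1: BASE=delta L=bravo R=echo all differ -> CONFLICT
i=2: L=bravo R=bravo -> agree -> bravo
Conflict count: 1

Answer: 1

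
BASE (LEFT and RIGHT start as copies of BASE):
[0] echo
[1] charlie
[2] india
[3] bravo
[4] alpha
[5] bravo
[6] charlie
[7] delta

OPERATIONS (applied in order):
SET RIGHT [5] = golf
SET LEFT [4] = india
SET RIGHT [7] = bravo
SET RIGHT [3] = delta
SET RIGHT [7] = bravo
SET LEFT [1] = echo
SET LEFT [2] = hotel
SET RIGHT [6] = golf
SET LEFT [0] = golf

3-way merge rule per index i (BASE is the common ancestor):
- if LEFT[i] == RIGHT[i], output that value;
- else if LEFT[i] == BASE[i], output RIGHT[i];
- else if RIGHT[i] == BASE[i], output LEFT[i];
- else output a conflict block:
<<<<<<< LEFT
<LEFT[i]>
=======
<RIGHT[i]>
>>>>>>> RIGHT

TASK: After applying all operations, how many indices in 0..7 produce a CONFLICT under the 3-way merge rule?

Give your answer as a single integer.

Final LEFT:  [golf, echo, hotel, bravo, india, bravo, charlie, delta]
Final RIGHT: [echo, charlie, india, delta, alpha, golf, golf, bravo]
i=0: L=golf, R=echo=BASE -> take LEFT -> golf
i=1: L=echo, R=charlie=BASE -> take LEFT -> echo
i=2: L=hotel, R=india=BASE -> take LEFT -> hotel
i=3: L=bravo=BASE, R=delta -> take RIGHT -> delta
i=4: L=india, R=alpha=BASE -> take LEFT -> india
i=5: L=bravo=BASE, R=golf -> take RIGHT -> golf
i=6: L=charlie=BASE, R=golf -> take RIGHT -> golf
i=7: L=delta=BASE, R=bravo -> take RIGHT -> bravo
Conflict count: 0

Answer: 0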